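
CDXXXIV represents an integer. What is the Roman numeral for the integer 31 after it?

CDXXXIV = 434
434 + 31 = 465

CDLXV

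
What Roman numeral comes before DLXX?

DLXX = 570; previous is 569

DLXIX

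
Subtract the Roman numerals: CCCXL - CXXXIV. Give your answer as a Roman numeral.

CCCXL = 340
CXXXIV = 134
340 - 134 = 206

CCVI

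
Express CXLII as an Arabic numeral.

CXLII: C=100, XL=40, I=1, I=1
100 + 40 + 1 + 1 = 142

142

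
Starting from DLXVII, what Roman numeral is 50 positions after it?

DLXVII = 567
567 + 50 = 617

DCXVII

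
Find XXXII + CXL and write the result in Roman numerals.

XXXII = 32
CXL = 140
32 + 140 = 172

CLXXII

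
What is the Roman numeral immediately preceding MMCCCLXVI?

MMCCCLXVI = 2366, so the previous integer is 2366 - 1 = 2365

MMCCCLXV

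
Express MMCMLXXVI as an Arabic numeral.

MMCMLXXVI: M=1000, M=1000, CM=900, L=50, X=10, X=10, V=5, I=1
1000 + 1000 + 900 + 50 + 10 + 10 + 5 + 1 = 2976

2976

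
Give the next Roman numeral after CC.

CC = 200, so the next integer is 200 + 1 = 201

CCI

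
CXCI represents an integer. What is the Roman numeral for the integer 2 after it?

CXCI = 191
191 + 2 = 193

CXCIII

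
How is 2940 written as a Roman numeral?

Convert 2940 to Roman numerals:
  2940 contains 2×1000 (MM)
  940 contains 1×900 (CM)
  40 contains 1×40 (XL)

MMCMXL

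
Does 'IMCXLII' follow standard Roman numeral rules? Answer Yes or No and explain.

'IMCXLII': Invalid subtractive combination: IM

No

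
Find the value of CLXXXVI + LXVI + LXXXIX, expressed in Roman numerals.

CLXXXVI = 186, LXVI = 66, LXXXIX = 89
186 + 66 = 252
252 + 89 = 341

CCCXLI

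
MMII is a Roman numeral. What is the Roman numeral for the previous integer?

MMII = 2002, so the previous integer is 2002 - 1 = 2001

MMI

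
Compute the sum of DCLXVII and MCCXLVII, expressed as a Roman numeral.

DCLXVII = 667
MCCXLVII = 1247
667 + 1247 = 1914

MCMXIV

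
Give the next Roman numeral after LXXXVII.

LXXXVII = 87; next is 88

LXXXVIII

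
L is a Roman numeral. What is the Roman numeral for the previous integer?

L = 50; previous is 49

XLIX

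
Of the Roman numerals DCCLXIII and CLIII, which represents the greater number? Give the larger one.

DCCLXIII = 763
CLIII = 153
763 is larger

DCCLXIII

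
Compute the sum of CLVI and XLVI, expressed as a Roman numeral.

CLVI = 156
XLVI = 46
156 + 46 = 202

CCII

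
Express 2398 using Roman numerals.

Convert 2398 to Roman numerals:
  2398 contains 2×1000 (MM)
  398 contains 3×100 (CCC)
  98 contains 1×90 (XC)
  8 contains 1×5 (V)
  3 contains 3×1 (III)

MMCCCXCVIII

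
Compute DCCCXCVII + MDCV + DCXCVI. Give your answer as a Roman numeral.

DCCCXCVII = 897, MDCV = 1605, DCXCVI = 696
897 + 1605 = 2502
2502 + 696 = 3198

MMMCXCVIII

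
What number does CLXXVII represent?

CLXXVII: C=100, L=50, X=10, X=10, V=5, I=1, I=1
100 + 50 + 10 + 10 + 5 + 1 + 1 = 177

177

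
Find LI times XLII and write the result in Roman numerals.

LI = 51
XLII = 42
51 × 42 = 2142

MMCXLII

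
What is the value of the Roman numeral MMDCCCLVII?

MMDCCCLVII: M=1000, M=1000, D=500, C=100, C=100, C=100, L=50, V=5, I=1, I=1
1000 + 1000 + 500 + 100 + 100 + 100 + 50 + 5 + 1 + 1 = 2857

2857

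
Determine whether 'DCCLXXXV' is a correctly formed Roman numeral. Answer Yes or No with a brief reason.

'DCCLXXXV': Check the rules: uses only the symbols I, V, X, L, C, D, M; no symbol is repeated more than three times in a row; V, L and D each appear at most once; no smaller symbol precedes a larger one (values never increase from left to right). Value: D (500) + C (100) + C (100) + L (50) + X (10) + X (10) + X (10) + V (5) = 785. So it is a valid standard Roman numeral.

Yes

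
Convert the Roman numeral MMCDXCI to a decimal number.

MMCDXCI: M=1000, M=1000, CD=400, XC=90, I=1
1000 + 1000 + 400 + 90 + 1 = 2491

2491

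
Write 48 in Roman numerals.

Convert 48 to Roman numerals:
  48 contains 1×40 (XL)
  8 contains 1×5 (V)
  3 contains 3×1 (III)

XLVIII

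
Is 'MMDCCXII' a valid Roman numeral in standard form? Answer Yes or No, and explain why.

'MMDCCXII': Check the rules: uses only the symbols I, V, X, L, C, D, M; no symbol is repeated more than three times in a row; V, L and D each appear at most once; no smaller symbol precedes a larger one (values never increase from left to right). Value: M (1000) + M (1000) + D (500) + C (100) + C (100) + X (10) + I (1) + I (1) = 2712. So it is a valid standard Roman numeral.

Yes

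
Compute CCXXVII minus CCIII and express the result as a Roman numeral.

CCXXVII = 227
CCIII = 203
227 - 203 = 24

XXIV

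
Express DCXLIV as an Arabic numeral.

DCXLIV: D=500, C=100, XL=40, IV=4
500 + 100 + 40 + 4 = 644

644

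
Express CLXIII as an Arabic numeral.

CLXIII: C=100, L=50, X=10, I=1, I=1, I=1
100 + 50 + 10 + 1 + 1 + 1 = 163

163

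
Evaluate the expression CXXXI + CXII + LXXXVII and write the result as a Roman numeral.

CXXXI = 131, CXII = 112, LXXXVII = 87
131 + 112 = 243
243 + 87 = 330

CCCXXX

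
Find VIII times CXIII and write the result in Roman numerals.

VIII = 8
CXIII = 113
8 × 113 = 904

CMIV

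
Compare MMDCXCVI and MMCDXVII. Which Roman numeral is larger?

MMDCXCVI = 2696
MMCDXVII = 2417
2696 is larger

MMDCXCVI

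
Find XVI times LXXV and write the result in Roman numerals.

XVI = 16
LXXV = 75
16 × 75 = 1200

MCC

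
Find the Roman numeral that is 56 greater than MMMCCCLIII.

MMMCCCLIII = 3353
3353 + 56 = 3409

MMMCDIX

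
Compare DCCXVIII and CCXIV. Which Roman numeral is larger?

DCCXVIII = 718
CCXIV = 214
718 is larger

DCCXVIII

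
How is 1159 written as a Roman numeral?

Convert 1159 to Roman numerals:
  1159 contains 1×1000 (M)
  159 contains 1×100 (C)
  59 contains 1×50 (L)
  9 contains 1×9 (IX)

MCLIX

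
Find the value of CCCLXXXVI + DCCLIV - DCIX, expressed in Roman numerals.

CCCLXXXVI = 386, DCCLIV = 754, DCIX = 609
386 + 754 = 1140
1140 - 609 = 531

DXXXI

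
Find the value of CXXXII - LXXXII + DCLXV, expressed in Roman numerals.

CXXXII = 132, LXXXII = 82, DCLXV = 665
132 - 82 = 50
50 + 665 = 715

DCCXV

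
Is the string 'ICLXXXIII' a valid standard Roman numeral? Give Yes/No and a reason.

'ICLXXXIII': Invalid subtractive combination: IC

No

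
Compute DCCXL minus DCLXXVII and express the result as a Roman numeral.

DCCXL = 740
DCLXXVII = 677
740 - 677 = 63

LXIII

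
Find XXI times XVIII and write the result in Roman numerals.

XXI = 21
XVIII = 18
21 × 18 = 378

CCCLXXVIII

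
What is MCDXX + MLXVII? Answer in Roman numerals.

MCDXX = 1420
MLXVII = 1067
1420 + 1067 = 2487

MMCDLXXXVII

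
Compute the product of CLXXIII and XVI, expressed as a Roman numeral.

CLXXIII = 173
XVI = 16
173 × 16 = 2768

MMDCCLXVIII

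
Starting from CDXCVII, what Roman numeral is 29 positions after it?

CDXCVII = 497
497 + 29 = 526

DXXVI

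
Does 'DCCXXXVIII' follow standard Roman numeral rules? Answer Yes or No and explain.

'DCCXXXVIII': Check the rules: uses only the symbols I, V, X, L, C, D, M; no symbol is repeated more than three times in a row; V, L and D each appear at most once; no smaller symbol precedes a larger one (values never increase from left to right). Value: D (500) + C (100) + C (100) + X (10) + X (10) + X (10) + V (5) + I (1) + I (1) + I (1) = 738. So it is a valid standard Roman numeral.

Yes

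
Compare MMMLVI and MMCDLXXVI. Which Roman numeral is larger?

MMMLVI = 3056
MMCDLXXVI = 2476
3056 is larger

MMMLVI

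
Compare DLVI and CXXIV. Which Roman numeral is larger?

DLVI = 556
CXXIV = 124
556 is larger

DLVI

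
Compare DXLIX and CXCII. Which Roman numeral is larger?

DXLIX = 549
CXCII = 192
549 is larger

DXLIX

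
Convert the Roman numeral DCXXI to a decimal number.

DCXXI: D=500, C=100, X=10, X=10, I=1
500 + 100 + 10 + 10 + 1 = 621

621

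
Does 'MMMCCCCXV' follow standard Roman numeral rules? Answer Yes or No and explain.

'MMMCCCCXV': More than 3 consecutive C's

No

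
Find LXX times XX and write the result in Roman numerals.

LXX = 70
XX = 20
70 × 20 = 1400

MCD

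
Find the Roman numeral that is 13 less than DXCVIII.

DXCVIII = 598
598 - 13 = 585

DLXXXV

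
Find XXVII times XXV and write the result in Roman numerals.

XXVII = 27
XXV = 25
27 × 25 = 675

DCLXXV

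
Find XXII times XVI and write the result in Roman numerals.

XXII = 22
XVI = 16
22 × 16 = 352

CCCLII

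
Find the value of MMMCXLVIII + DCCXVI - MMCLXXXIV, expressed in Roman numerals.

MMMCXLVIII = 3148, DCCXVI = 716, MMCLXXXIV = 2184
3148 + 716 = 3864
3864 - 2184 = 1680

MDCLXXX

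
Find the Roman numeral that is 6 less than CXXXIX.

CXXXIX = 139
139 - 6 = 133

CXXXIII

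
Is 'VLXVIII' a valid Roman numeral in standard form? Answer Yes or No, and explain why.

'VLXVIII': V should not appear more than once

No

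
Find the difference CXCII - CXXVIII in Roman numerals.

CXCII = 192
CXXVIII = 128
192 - 128 = 64

LXIV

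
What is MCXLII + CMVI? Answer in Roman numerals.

MCXLII = 1142
CMVI = 906
1142 + 906 = 2048

MMXLVIII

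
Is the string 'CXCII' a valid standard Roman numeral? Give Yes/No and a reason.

'CXCII': Check the rules: uses only the symbols I, V, X, L, C, D, M; no symbol is repeated more than three times in a row; V, L and D each appear at most once; the only place a smaller symbol precedes a larger one is the allowed subtractive pair XC, the symbol right after such a pair (if any) is smaller than the pair's first symbol, and otherwise the values never increase from left to right. Value: C (100) + XC (90) + I (1) + I (1) = 192. So it is a valid standard Roman numeral.

Yes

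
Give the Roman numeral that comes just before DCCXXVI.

DCCXXVI = 726, so the previous integer is 726 - 1 = 725

DCCXXV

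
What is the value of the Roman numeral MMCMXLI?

MMCMXLI: M=1000, M=1000, CM=900, XL=40, I=1
1000 + 1000 + 900 + 40 + 1 = 2941

2941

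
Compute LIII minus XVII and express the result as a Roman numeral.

LIII = 53
XVII = 17
53 - 17 = 36

XXXVI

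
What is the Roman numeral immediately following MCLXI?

MCLXI = 1161; next is 1162

MCLXII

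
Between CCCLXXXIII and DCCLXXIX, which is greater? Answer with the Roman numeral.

CCCLXXXIII = 383
DCCLXXIX = 779
779 is larger

DCCLXXIX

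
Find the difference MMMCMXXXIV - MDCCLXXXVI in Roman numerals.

MMMCMXXXIV = 3934
MDCCLXXXVI = 1786
3934 - 1786 = 2148

MMCXLVIII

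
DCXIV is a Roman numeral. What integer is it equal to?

DCXIV: D=500, C=100, X=10, IV=4
500 + 100 + 10 + 4 = 614

614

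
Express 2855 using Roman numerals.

Convert 2855 to Roman numerals:
  2855 contains 2×1000 (MM)
  855 contains 1×500 (D)
  355 contains 3×100 (CCC)
  55 contains 1×50 (L)
  5 contains 1×5 (V)

MMDCCCLV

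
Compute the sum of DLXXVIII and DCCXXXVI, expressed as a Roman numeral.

DLXXVIII = 578
DCCXXXVI = 736
578 + 736 = 1314

MCCCXIV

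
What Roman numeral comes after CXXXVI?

CXXXVI = 136, so the next integer is 136 + 1 = 137

CXXXVII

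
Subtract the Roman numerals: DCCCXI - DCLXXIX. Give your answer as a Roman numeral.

DCCCXI = 811
DCLXXIX = 679
811 - 679 = 132

CXXXII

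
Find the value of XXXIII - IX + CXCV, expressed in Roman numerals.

XXXIII = 33, IX = 9, CXCV = 195
33 - 9 = 24
24 + 195 = 219

CCXIX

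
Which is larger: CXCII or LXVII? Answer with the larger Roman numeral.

CXCII = 192
LXVII = 67
192 is larger

CXCII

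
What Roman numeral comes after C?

C = 100; next is 101

CI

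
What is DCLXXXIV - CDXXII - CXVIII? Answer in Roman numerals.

DCLXXXIV = 684, CDXXII = 422, CXVIII = 118
684 - 422 = 262
262 - 118 = 144

CXLIV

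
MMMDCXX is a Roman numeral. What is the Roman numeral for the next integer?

MMMDCXX = 3620; next is 3621

MMMDCXXI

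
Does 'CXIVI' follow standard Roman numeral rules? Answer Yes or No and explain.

'CXIVI': I cannot come right after the subtractive pair IV: once I is subtracted in IV, the next symbol must be smaller than I

No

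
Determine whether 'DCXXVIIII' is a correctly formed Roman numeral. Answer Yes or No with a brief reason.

'DCXXVIIII': More than 3 consecutive I's

No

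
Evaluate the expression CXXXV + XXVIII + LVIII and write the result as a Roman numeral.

CXXXV = 135, XXVIII = 28, LVIII = 58
135 + 28 = 163
163 + 58 = 221

CCXXI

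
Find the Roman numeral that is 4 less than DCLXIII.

DCLXIII = 663
663 - 4 = 659

DCLIX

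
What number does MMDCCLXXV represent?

MMDCCLXXV: M=1000, M=1000, D=500, C=100, C=100, L=50, X=10, X=10, V=5
1000 + 1000 + 500 + 100 + 100 + 50 + 10 + 10 + 5 = 2775

2775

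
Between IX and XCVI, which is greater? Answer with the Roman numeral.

IX = 9
XCVI = 96
96 is larger

XCVI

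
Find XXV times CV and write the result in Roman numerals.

XXV = 25
CV = 105
25 × 105 = 2625

MMDCXXV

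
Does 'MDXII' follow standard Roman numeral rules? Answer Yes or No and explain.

'MDXII': Check the rules: uses only the symbols I, V, X, L, C, D, M; no symbol is repeated more than three times in a row; V, L and D each appear at most once; no smaller symbol precedes a larger one (values never increase from left to right). Value: M (1000) + D (500) + X (10) + I (1) + I (1) = 1512. So it is a valid standard Roman numeral.

Yes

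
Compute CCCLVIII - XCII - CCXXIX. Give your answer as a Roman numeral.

CCCLVIII = 358, XCII = 92, CCXXIX = 229
358 - 92 = 266
266 - 229 = 37

XXXVII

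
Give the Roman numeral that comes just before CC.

CC = 200; previous is 199

CXCIX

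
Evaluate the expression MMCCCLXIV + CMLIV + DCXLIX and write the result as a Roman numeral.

MMCCCLXIV = 2364, CMLIV = 954, DCXLIX = 649
2364 + 954 = 3318
3318 + 649 = 3967

MMMCMLXVII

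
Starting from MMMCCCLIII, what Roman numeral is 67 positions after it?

MMMCCCLIII = 3353
3353 + 67 = 3420

MMMCDXX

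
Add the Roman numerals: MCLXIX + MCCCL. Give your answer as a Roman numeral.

MCLXIX = 1169
MCCCL = 1350
1169 + 1350 = 2519

MMDXIX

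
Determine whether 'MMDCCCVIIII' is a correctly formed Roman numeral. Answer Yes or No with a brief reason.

'MMDCCCVIIII': More than 3 consecutive I's

No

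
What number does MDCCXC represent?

MDCCXC: M=1000, D=500, C=100, C=100, XC=90
1000 + 500 + 100 + 100 + 90 = 1790

1790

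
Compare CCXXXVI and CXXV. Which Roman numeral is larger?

CCXXXVI = 236
CXXV = 125
236 is larger

CCXXXVI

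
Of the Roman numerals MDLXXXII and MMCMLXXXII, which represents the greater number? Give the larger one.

MDLXXXII = 1582
MMCMLXXXII = 2982
2982 is larger

MMCMLXXXII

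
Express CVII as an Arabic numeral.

CVII: C=100, V=5, I=1, I=1
100 + 5 + 1 + 1 = 107

107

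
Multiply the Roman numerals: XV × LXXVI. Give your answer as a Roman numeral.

XV = 15
LXXVI = 76
15 × 76 = 1140

MCXL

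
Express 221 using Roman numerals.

Convert 221 to Roman numerals:
  221 contains 2×100 (CC)
  21 contains 2×10 (XX)
  1 contains 1×1 (I)

CCXXI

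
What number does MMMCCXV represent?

MMMCCXV: M=1000, M=1000, M=1000, C=100, C=100, X=10, V=5
1000 + 1000 + 1000 + 100 + 100 + 10 + 5 = 3215

3215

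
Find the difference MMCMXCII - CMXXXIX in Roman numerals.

MMCMXCII = 2992
CMXXXIX = 939
2992 - 939 = 2053

MMLIII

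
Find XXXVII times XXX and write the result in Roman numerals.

XXXVII = 37
XXX = 30
37 × 30 = 1110

MCX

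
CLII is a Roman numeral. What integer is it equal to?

CLII: C=100, L=50, I=1, I=1
100 + 50 + 1 + 1 = 152

152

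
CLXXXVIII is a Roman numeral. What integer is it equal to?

CLXXXVIII: C=100, L=50, X=10, X=10, X=10, V=5, I=1, I=1, I=1
100 + 50 + 10 + 10 + 10 + 5 + 1 + 1 + 1 = 188

188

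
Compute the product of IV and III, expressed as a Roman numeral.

IV = 4
III = 3
4 × 3 = 12

XII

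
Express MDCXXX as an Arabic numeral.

MDCXXX: M=1000, D=500, C=100, X=10, X=10, X=10
1000 + 500 + 100 + 10 + 10 + 10 = 1630

1630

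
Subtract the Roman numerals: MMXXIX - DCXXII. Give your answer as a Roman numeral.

MMXXIX = 2029
DCXXII = 622
2029 - 622 = 1407

MCDVII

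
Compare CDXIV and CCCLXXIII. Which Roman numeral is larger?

CDXIV = 414
CCCLXXIII = 373
414 is larger

CDXIV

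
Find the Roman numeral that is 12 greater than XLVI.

XLVI = 46
46 + 12 = 58

LVIII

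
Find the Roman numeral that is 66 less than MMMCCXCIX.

MMMCCXCIX = 3299
3299 - 66 = 3233

MMMCCXXXIII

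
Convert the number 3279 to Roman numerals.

Convert 3279 to Roman numerals:
  3279 contains 3×1000 (MMM)
  279 contains 2×100 (CC)
  79 contains 1×50 (L)
  29 contains 2×10 (XX)
  9 contains 1×9 (IX)

MMMCCLXXIX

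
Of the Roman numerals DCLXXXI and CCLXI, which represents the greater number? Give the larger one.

DCLXXXI = 681
CCLXI = 261
681 is larger

DCLXXXI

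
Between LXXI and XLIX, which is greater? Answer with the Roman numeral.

LXXI = 71
XLIX = 49
71 is larger

LXXI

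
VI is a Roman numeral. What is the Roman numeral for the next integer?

VI = 6, so the next integer is 6 + 1 = 7

VII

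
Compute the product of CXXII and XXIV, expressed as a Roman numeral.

CXXII = 122
XXIV = 24
122 × 24 = 2928

MMCMXXVIII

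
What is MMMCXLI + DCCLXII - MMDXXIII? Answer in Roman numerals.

MMMCXLI = 3141, DCCLXII = 762, MMDXXIII = 2523
3141 + 762 = 3903
3903 - 2523 = 1380

MCCCLXXX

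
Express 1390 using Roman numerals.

Convert 1390 to Roman numerals:
  1390 contains 1×1000 (M)
  390 contains 3×100 (CCC)
  90 contains 1×90 (XC)

MCCCXC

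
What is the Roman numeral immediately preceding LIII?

LIII = 53, so the previous integer is 53 - 1 = 52

LII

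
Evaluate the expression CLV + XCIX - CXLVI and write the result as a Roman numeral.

CLV = 155, XCIX = 99, CXLVI = 146
155 + 99 = 254
254 - 146 = 108

CVIII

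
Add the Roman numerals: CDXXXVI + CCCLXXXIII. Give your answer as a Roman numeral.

CDXXXVI = 436
CCCLXXXIII = 383
436 + 383 = 819

DCCCXIX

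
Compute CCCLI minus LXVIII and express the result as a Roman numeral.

CCCLI = 351
LXVIII = 68
351 - 68 = 283

CCLXXXIII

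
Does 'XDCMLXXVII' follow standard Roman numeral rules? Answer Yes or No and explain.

'XDCMLXXVII': Invalid subtractive combination: XD

No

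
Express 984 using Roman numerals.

Convert 984 to Roman numerals:
  984 contains 1×900 (CM)
  84 contains 1×50 (L)
  34 contains 3×10 (XXX)
  4 contains 1×4 (IV)

CMLXXXIV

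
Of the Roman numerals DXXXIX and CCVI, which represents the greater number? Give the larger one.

DXXXIX = 539
CCVI = 206
539 is larger

DXXXIX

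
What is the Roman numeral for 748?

Convert 748 to Roman numerals:
  748 contains 1×500 (D)
  248 contains 2×100 (CC)
  48 contains 1×40 (XL)
  8 contains 1×5 (V)
  3 contains 3×1 (III)

DCCXLVIII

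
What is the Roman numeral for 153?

Convert 153 to Roman numerals:
  153 contains 1×100 (C)
  53 contains 1×50 (L)
  3 contains 3×1 (III)

CLIII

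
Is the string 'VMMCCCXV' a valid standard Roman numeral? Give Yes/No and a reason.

'VMMCCCXV': V should not appear more than once

No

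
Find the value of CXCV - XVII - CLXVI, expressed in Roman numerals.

CXCV = 195, XVII = 17, CLXVI = 166
195 - 17 = 178
178 - 166 = 12

XII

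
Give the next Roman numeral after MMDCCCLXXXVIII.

MMDCCCLXXXVIII = 2888; next is 2889

MMDCCCLXXXIX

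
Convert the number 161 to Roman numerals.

Convert 161 to Roman numerals:
  161 contains 1×100 (C)
  61 contains 1×50 (L)
  11 contains 1×10 (X)
  1 contains 1×1 (I)

CLXI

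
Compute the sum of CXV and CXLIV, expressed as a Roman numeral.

CXV = 115
CXLIV = 144
115 + 144 = 259

CCLIX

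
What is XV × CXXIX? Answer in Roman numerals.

XV = 15
CXXIX = 129
15 × 129 = 1935

MCMXXXV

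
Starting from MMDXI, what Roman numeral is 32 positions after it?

MMDXI = 2511
2511 + 32 = 2543

MMDXLIII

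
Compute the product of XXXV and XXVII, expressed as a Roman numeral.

XXXV = 35
XXVII = 27
35 × 27 = 945

CMXLV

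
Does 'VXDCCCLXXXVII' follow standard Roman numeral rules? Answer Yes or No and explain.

'VXDCCCLXXXVII': V should not appear more than once

No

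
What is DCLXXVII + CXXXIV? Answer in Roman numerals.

DCLXXVII = 677
CXXXIV = 134
677 + 134 = 811

DCCCXI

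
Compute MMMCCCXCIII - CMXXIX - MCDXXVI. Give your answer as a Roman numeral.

MMMCCCXCIII = 3393, CMXXIX = 929, MCDXXVI = 1426
3393 - 929 = 2464
2464 - 1426 = 1038

MXXXVIII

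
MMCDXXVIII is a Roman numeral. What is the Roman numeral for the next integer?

MMCDXXVIII = 2428; next is 2429

MMCDXXIX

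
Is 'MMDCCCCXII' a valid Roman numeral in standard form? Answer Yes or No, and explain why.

'MMDCCCCXII': More than 3 consecutive C's

No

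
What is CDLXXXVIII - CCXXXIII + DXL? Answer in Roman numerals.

CDLXXXVIII = 488, CCXXXIII = 233, DXL = 540
488 - 233 = 255
255 + 540 = 795

DCCXCV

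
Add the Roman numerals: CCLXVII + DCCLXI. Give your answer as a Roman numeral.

CCLXVII = 267
DCCLXI = 761
267 + 761 = 1028

MXXVIII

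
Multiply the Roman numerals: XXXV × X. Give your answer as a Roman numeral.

XXXV = 35
X = 10
35 × 10 = 350

CCCL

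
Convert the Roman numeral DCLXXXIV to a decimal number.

DCLXXXIV: D=500, C=100, L=50, X=10, X=10, X=10, IV=4
500 + 100 + 50 + 10 + 10 + 10 + 4 = 684

684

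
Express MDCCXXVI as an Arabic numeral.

MDCCXXVI: M=1000, D=500, C=100, C=100, X=10, X=10, V=5, I=1
1000 + 500 + 100 + 100 + 10 + 10 + 5 + 1 = 1726

1726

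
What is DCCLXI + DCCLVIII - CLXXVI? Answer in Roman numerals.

DCCLXI = 761, DCCLVIII = 758, CLXXVI = 176
761 + 758 = 1519
1519 - 176 = 1343

MCCCXLIII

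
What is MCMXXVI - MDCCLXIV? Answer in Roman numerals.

MCMXXVI = 1926
MDCCLXIV = 1764
1926 - 1764 = 162

CLXII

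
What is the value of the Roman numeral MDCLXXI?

MDCLXXI: M=1000, D=500, C=100, L=50, X=10, X=10, I=1
1000 + 500 + 100 + 50 + 10 + 10 + 1 = 1671

1671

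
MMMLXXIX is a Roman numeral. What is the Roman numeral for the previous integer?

MMMLXXIX = 3079, so the previous integer is 3079 - 1 = 3078

MMMLXXVIII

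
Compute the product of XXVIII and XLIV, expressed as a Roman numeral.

XXVIII = 28
XLIV = 44
28 × 44 = 1232

MCCXXXII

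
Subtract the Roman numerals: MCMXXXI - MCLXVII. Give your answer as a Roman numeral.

MCMXXXI = 1931
MCLXVII = 1167
1931 - 1167 = 764

DCCLXIV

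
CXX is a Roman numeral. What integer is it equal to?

CXX: C=100, X=10, X=10
100 + 10 + 10 = 120

120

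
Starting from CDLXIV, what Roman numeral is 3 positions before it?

CDLXIV = 464
464 - 3 = 461

CDLXI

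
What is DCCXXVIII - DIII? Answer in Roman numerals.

DCCXXVIII = 728
DIII = 503
728 - 503 = 225

CCXXV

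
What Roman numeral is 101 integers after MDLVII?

MDLVII = 1557
1557 + 101 = 1658

MDCLVIII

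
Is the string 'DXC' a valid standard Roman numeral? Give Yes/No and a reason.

'DXC': Check the rules: uses only the symbols I, V, X, L, C, D, M; no symbol is repeated more than three times in a row; V, L and D each appear at most once; the only place a smaller symbol precedes a larger one is the allowed subtractive pair XC, the symbol right after such a pair (if any) is smaller than the pair's first symbol, and otherwise the values never increase from left to right. Value: D (500) + XC (90) = 590. So it is a valid standard Roman numeral.

Yes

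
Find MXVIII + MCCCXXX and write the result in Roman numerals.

MXVIII = 1018
MCCCXXX = 1330
1018 + 1330 = 2348

MMCCCXLVIII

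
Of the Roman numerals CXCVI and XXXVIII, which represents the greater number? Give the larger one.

CXCVI = 196
XXXVIII = 38
196 is larger

CXCVI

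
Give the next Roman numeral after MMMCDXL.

MMMCDXL = 3440, so the next integer is 3440 + 1 = 3441

MMMCDXLI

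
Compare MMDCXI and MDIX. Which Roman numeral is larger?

MMDCXI = 2611
MDIX = 1509
2611 is larger

MMDCXI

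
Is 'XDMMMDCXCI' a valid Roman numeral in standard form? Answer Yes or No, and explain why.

'XDMMMDCXCI': D should not appear more than once

No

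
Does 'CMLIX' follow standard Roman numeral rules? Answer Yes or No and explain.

'CMLIX': Check the rules: uses only the symbols I, V, X, L, C, D, M; no symbol is repeated more than three times in a row; V, L and D each appear at most once; the only places a smaller symbol precedes a larger one are the allowed subtractive pairs CM, IX, the symbol right after such a pair (if any) is smaller than the pair's first symbol, and otherwise the values never increase from left to right. Value: CM (900) + L (50) + IX (9) = 959. So it is a valid standard Roman numeral.

Yes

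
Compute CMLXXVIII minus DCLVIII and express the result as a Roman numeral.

CMLXXVIII = 978
DCLVIII = 658
978 - 658 = 320

CCCXX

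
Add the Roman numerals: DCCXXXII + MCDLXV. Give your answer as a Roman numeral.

DCCXXXII = 732
MCDLXV = 1465
732 + 1465 = 2197

MMCXCVII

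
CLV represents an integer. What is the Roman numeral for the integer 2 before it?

CLV = 155
155 - 2 = 153

CLIII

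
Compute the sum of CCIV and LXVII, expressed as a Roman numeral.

CCIV = 204
LXVII = 67
204 + 67 = 271

CCLXXI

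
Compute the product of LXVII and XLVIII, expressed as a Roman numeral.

LXVII = 67
XLVIII = 48
67 × 48 = 3216

MMMCCXVI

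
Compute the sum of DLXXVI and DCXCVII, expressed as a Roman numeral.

DLXXVI = 576
DCXCVII = 697
576 + 697 = 1273

MCCLXXIII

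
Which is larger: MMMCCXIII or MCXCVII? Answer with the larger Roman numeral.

MMMCCXIII = 3213
MCXCVII = 1197
3213 is larger

MMMCCXIII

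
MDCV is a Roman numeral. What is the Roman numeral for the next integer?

MDCV = 1605, so the next integer is 1605 + 1 = 1606

MDCVI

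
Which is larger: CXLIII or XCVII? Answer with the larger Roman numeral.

CXLIII = 143
XCVII = 97
143 is larger

CXLIII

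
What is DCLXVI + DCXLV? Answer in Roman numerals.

DCLXVI = 666
DCXLV = 645
666 + 645 = 1311

MCCCXI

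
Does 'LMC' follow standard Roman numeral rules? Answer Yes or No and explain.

'LMC': Invalid subtractive combination: LM

No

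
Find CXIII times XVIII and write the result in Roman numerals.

CXIII = 113
XVIII = 18
113 × 18 = 2034

MMXXXIV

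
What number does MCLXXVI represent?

MCLXXVI: M=1000, C=100, L=50, X=10, X=10, V=5, I=1
1000 + 100 + 50 + 10 + 10 + 5 + 1 = 1176

1176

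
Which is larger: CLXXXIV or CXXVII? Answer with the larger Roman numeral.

CLXXXIV = 184
CXXVII = 127
184 is larger

CLXXXIV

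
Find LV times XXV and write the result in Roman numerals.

LV = 55
XXV = 25
55 × 25 = 1375

MCCCLXXV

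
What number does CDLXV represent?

CDLXV: CD=400, L=50, X=10, V=5
400 + 50 + 10 + 5 = 465

465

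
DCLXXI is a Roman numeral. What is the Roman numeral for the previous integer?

DCLXXI = 671, so the previous integer is 671 - 1 = 670

DCLXX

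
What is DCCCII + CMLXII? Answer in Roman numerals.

DCCCII = 802
CMLXII = 962
802 + 962 = 1764

MDCCLXIV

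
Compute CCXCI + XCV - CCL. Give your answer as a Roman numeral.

CCXCI = 291, XCV = 95, CCL = 250
291 + 95 = 386
386 - 250 = 136

CXXXVI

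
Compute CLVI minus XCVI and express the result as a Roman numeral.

CLVI = 156
XCVI = 96
156 - 96 = 60

LX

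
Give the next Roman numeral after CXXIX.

CXXIX = 129, so the next integer is 129 + 1 = 130

CXXX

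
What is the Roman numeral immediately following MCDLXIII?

MCDLXIII = 1463, so the next integer is 1463 + 1 = 1464

MCDLXIV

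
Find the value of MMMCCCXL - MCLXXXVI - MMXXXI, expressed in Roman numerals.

MMMCCCXL = 3340, MCLXXXVI = 1186, MMXXXI = 2031
3340 - 1186 = 2154
2154 - 2031 = 123

CXXIII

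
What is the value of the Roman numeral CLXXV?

CLXXV: C=100, L=50, X=10, X=10, V=5
100 + 50 + 10 + 10 + 5 = 175

175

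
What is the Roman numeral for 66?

Convert 66 to Roman numerals:
  66 contains 1×50 (L)
  16 contains 1×10 (X)
  6 contains 1×5 (V)
  1 contains 1×1 (I)

LXVI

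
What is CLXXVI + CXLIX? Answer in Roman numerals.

CLXXVI = 176
CXLIX = 149
176 + 149 = 325

CCCXXV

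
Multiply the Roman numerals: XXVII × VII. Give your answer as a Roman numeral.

XXVII = 27
VII = 7
27 × 7 = 189

CLXXXIX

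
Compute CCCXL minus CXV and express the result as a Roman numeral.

CCCXL = 340
CXV = 115
340 - 115 = 225

CCXXV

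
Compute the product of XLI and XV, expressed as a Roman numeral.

XLI = 41
XV = 15
41 × 15 = 615

DCXV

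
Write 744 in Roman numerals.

Convert 744 to Roman numerals:
  744 contains 1×500 (D)
  244 contains 2×100 (CC)
  44 contains 1×40 (XL)
  4 contains 1×4 (IV)

DCCXLIV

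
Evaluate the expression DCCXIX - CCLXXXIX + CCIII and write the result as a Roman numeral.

DCCXIX = 719, CCLXXXIX = 289, CCIII = 203
719 - 289 = 430
430 + 203 = 633

DCXXXIII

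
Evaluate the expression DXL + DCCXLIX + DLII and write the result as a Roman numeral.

DXL = 540, DCCXLIX = 749, DLII = 552
540 + 749 = 1289
1289 + 552 = 1841

MDCCCXLI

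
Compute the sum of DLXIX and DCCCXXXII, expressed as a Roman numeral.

DLXIX = 569
DCCCXXXII = 832
569 + 832 = 1401

MCDI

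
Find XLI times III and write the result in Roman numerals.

XLI = 41
III = 3
41 × 3 = 123

CXXIII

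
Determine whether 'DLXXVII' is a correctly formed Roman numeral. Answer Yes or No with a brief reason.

'DLXXVII': Check the rules: uses only the symbols I, V, X, L, C, D, M; no symbol is repeated more than three times in a row; V, L and D each appear at most once; no smaller symbol precedes a larger one (values never increase from left to right). Value: D (500) + L (50) + X (10) + X (10) + V (5) + I (1) + I (1) = 577. So it is a valid standard Roman numeral.

Yes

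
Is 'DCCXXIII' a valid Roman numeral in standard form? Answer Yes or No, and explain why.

'DCCXXIII': Check the rules: uses only the symbols I, V, X, L, C, D, M; no symbol is repeated more than three times in a row; V, L and D each appear at most once; no smaller symbol precedes a larger one (values never increase from left to right). Value: D (500) + C (100) + C (100) + X (10) + X (10) + I (1) + I (1) + I (1) = 723. So it is a valid standard Roman numeral.

Yes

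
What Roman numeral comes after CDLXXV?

CDLXXV = 475; next is 476

CDLXXVI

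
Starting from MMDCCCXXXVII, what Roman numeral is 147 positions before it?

MMDCCCXXXVII = 2837
2837 - 147 = 2690

MMDCXC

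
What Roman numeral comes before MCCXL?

MCCXL = 1240; previous is 1239

MCCXXXIX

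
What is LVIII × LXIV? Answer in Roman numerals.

LVIII = 58
LXIV = 64
58 × 64 = 3712

MMMDCCXII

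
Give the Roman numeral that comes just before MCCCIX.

MCCCIX = 1309, so the previous integer is 1309 - 1 = 1308

MCCCVIII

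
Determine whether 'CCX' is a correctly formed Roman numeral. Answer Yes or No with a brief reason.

'CCX': Check the rules: uses only the symbols I, V, X, L, C, D, M; no symbol is repeated more than three times in a row; V, L and D each appear at most once; no smaller symbol precedes a larger one (values never increase from left to right). Value: C (100) + C (100) + X (10) = 210. So it is a valid standard Roman numeral.

Yes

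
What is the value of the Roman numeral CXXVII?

CXXVII: C=100, X=10, X=10, V=5, I=1, I=1
100 + 10 + 10 + 5 + 1 + 1 = 127

127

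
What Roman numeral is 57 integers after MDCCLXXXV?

MDCCLXXXV = 1785
1785 + 57 = 1842

MDCCCXLII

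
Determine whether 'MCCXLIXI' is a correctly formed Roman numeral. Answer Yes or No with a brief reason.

'MCCXLIXI': I cannot come right after the subtractive pair IX: once I is subtracted in IX, the next symbol must be smaller than I

No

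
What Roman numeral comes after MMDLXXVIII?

MMDLXXVIII = 2578, so the next integer is 2578 + 1 = 2579

MMDLXXIX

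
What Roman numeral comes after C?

C = 100, so the next integer is 100 + 1 = 101

CI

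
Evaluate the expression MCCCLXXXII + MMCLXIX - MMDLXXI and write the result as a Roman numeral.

MCCCLXXXII = 1382, MMCLXIX = 2169, MMDLXXI = 2571
1382 + 2169 = 3551
3551 - 2571 = 980

CMLXXX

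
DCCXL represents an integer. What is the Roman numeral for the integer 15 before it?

DCCXL = 740
740 - 15 = 725

DCCXXV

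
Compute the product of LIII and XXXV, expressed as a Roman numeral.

LIII = 53
XXXV = 35
53 × 35 = 1855

MDCCCLV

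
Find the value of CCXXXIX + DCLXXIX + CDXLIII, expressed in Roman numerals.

CCXXXIX = 239, DCLXXIX = 679, CDXLIII = 443
239 + 679 = 918
918 + 443 = 1361

MCCCLXI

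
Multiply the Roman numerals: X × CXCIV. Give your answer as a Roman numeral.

X = 10
CXCIV = 194
10 × 194 = 1940

MCMXL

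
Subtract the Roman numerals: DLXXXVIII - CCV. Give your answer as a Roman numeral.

DLXXXVIII = 588
CCV = 205
588 - 205 = 383

CCCLXXXIII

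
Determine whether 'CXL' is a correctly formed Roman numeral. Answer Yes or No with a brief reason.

'CXL': Check the rules: uses only the symbols I, V, X, L, C, D, M; no symbol is repeated more than three times in a row; V, L and D each appear at most once; the only place a smaller symbol precedes a larger one is the allowed subtractive pair XL, the symbol right after such a pair (if any) is smaller than the pair's first symbol, and otherwise the values never increase from left to right. Value: C (100) + XL (40) = 140. So it is a valid standard Roman numeral.

Yes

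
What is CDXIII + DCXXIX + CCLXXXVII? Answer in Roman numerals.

CDXIII = 413, DCXXIX = 629, CCLXXXVII = 287
413 + 629 = 1042
1042 + 287 = 1329

MCCCXXIX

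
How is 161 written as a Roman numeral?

Convert 161 to Roman numerals:
  161 contains 1×100 (C)
  61 contains 1×50 (L)
  11 contains 1×10 (X)
  1 contains 1×1 (I)

CLXI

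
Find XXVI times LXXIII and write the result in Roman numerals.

XXVI = 26
LXXIII = 73
26 × 73 = 1898

MDCCCXCVIII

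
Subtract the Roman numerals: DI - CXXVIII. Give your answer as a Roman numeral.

DI = 501
CXXVIII = 128
501 - 128 = 373

CCCLXXIII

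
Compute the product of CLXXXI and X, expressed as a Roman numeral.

CLXXXI = 181
X = 10
181 × 10 = 1810

MDCCCX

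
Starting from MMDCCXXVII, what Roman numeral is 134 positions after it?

MMDCCXXVII = 2727
2727 + 134 = 2861

MMDCCCLXI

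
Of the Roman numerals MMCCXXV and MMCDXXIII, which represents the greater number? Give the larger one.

MMCCXXV = 2225
MMCDXXIII = 2423
2423 is larger

MMCDXXIII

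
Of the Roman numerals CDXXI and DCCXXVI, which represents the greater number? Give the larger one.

CDXXI = 421
DCCXXVI = 726
726 is larger

DCCXXVI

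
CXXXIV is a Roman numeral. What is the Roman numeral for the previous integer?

CXXXIV = 134; previous is 133

CXXXIII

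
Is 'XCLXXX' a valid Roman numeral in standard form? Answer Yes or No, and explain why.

'XCLXXX': X (position 1) comes before the larger symbol L (position 3) without being directly in front of it as a subtractive pair; apart from IV, IX, XL, XC, CD and CM, symbols must go from largest to smallest

No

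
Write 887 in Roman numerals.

Convert 887 to Roman numerals:
  887 contains 1×500 (D)
  387 contains 3×100 (CCC)
  87 contains 1×50 (L)
  37 contains 3×10 (XXX)
  7 contains 1×5 (V)
  2 contains 2×1 (II)

DCCCLXXXVII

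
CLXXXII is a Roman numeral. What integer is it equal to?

CLXXXII: C=100, L=50, X=10, X=10, X=10, I=1, I=1
100 + 50 + 10 + 10 + 10 + 1 + 1 = 182

182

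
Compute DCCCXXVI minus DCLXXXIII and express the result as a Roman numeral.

DCCCXXVI = 826
DCLXXXIII = 683
826 - 683 = 143

CXLIII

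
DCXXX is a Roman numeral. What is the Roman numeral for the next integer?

DCXXX = 630, so the next integer is 630 + 1 = 631

DCXXXI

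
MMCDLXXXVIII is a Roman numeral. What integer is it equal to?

MMCDLXXXVIII: M=1000, M=1000, CD=400, L=50, X=10, X=10, X=10, V=5, I=1, I=1, I=1
1000 + 1000 + 400 + 50 + 10 + 10 + 10 + 5 + 1 + 1 + 1 = 2488

2488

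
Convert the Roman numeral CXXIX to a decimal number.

CXXIX: C=100, X=10, X=10, IX=9
100 + 10 + 10 + 9 = 129

129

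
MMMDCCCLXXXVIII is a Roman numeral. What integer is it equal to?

MMMDCCCLXXXVIII: M=1000, M=1000, M=1000, D=500, C=100, C=100, C=100, L=50, X=10, X=10, X=10, V=5, I=1, I=1, I=1
1000 + 1000 + 1000 + 500 + 100 + 100 + 100 + 50 + 10 + 10 + 10 + 5 + 1 + 1 + 1 = 3888

3888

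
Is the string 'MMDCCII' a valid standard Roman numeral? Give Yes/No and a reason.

'MMDCCII': Check the rules: uses only the symbols I, V, X, L, C, D, M; no symbol is repeated more than three times in a row; V, L and D each appear at most once; no smaller symbol precedes a larger one (values never increase from left to right). Value: M (1000) + M (1000) + D (500) + C (100) + C (100) + I (1) + I (1) = 2702. So it is a valid standard Roman numeral.

Yes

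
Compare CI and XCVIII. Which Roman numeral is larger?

CI = 101
XCVIII = 98
101 is larger

CI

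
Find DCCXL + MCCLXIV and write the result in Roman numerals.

DCCXL = 740
MCCLXIV = 1264
740 + 1264 = 2004

MMIV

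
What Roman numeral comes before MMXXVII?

MMXXVII = 2027; previous is 2026

MMXXVI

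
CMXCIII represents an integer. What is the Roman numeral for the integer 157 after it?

CMXCIII = 993
993 + 157 = 1150

MCL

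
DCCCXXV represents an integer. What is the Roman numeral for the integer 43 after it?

DCCCXXV = 825
825 + 43 = 868

DCCCLXVIII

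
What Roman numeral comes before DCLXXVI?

DCLXXVI = 676; previous is 675

DCLXXV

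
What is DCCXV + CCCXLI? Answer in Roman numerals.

DCCXV = 715
CCCXLI = 341
715 + 341 = 1056

MLVI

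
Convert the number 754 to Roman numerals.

Convert 754 to Roman numerals:
  754 contains 1×500 (D)
  254 contains 2×100 (CC)
  54 contains 1×50 (L)
  4 contains 1×4 (IV)

DCCLIV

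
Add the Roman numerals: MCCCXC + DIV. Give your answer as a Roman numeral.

MCCCXC = 1390
DIV = 504
1390 + 504 = 1894

MDCCCXCIV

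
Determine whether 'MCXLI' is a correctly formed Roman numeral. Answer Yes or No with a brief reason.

'MCXLI': Check the rules: uses only the symbols I, V, X, L, C, D, M; no symbol is repeated more than three times in a row; V, L and D each appear at most once; the only place a smaller symbol precedes a larger one is the allowed subtractive pair XL, the symbol right after such a pair (if any) is smaller than the pair's first symbol, and otherwise the values never increase from left to right. Value: M (1000) + C (100) + XL (40) + I (1) = 1141. So it is a valid standard Roman numeral.

Yes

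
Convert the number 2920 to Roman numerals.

Convert 2920 to Roman numerals:
  2920 contains 2×1000 (MM)
  920 contains 1×900 (CM)
  20 contains 2×10 (XX)

MMCMXX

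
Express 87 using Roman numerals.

Convert 87 to Roman numerals:
  87 contains 1×50 (L)
  37 contains 3×10 (XXX)
  7 contains 1×5 (V)
  2 contains 2×1 (II)

LXXXVII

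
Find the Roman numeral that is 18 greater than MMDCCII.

MMDCCII = 2702
2702 + 18 = 2720

MMDCCXX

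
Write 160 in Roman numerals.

Convert 160 to Roman numerals:
  160 contains 1×100 (C)
  60 contains 1×50 (L)
  10 contains 1×10 (X)

CLX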